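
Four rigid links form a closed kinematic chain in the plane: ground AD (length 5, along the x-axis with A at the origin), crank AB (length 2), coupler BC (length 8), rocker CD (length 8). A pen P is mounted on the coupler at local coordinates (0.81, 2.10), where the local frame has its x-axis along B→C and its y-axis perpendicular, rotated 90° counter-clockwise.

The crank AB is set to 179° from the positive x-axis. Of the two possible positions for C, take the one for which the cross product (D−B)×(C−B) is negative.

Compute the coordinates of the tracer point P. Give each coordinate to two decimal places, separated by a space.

0.24 0.21

A=(0,0), D=(5.00,0)
B = A + 2.00·(cos179°, sin179°) = (-1.9997, 0.0349)
|BD| = 6.9998
circle(B,8.00) ∩ circle(D,8.00): a=3.4999, h=7.1938
  candidates: C₊=(1.5360,7.2112) cross=50.355; C₋=(1.4643,-7.1763) cross=-50.355
  mode - wants cross < 0 → take C=(1.4643,-7.1763) (cross=-50.355)
ex = (C−B)/|BC| = (0.4330,-0.9014); ey = (0.9014,0.4330)
P = B + 0.81·ex + 2.10·ey = (0.2440,0.2141)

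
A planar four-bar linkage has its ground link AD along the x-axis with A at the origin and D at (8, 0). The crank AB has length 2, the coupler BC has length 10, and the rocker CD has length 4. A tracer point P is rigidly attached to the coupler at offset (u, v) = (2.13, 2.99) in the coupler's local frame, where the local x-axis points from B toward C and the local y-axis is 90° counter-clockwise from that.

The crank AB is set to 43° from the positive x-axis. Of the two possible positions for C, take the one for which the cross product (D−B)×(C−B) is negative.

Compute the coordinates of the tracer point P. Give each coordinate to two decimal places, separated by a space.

4.73 3.04

A=(0,0), D=(8.00,0)
B = A + 2.00·(cos43°, sin43°) = (1.4627, 1.3640)
|BD| = 6.6781
circle(B,10.00) ∩ circle(D,4.00): a=9.6283, h=2.7012
  candidates: C₊=(11.4397,2.0416) cross=18.039; C₋=(10.3363,-3.2468) cross=-18.039
  mode - wants cross < 0 → take C=(10.3363,-3.2468) (cross=-18.039)
ex = (C−B)/|BC| = (0.8874,-0.4611); ey = (0.4611,0.8874)
P = B + 2.13·ex + 2.99·ey = (4.7314,3.0351)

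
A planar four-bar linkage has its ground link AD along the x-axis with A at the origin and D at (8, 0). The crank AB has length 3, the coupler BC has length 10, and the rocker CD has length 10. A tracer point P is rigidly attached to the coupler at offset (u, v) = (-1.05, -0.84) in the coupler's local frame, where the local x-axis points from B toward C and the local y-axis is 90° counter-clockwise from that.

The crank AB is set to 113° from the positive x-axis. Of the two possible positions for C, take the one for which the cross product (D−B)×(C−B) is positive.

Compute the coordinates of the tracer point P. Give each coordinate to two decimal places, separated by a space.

-1.33 1.43

A=(0,0), D=(8.00,0)
B = A + 3.00·(cos113°, sin113°) = (-1.1722, 2.7615)
|BD| = 9.5789
circle(B,10.00) ∩ circle(D,10.00): a=4.7894, h=8.7785
  candidates: C₊=(5.9447,9.7865) cross=84.088; C₋=(0.8831,-7.0250) cross=-84.088
  mode + wants cross > 0 → take C=(5.9447,9.7865) (cross=84.088)
ex = (C−B)/|BC| = (0.7117,0.7025); ey = (-0.7025,0.7117)
P = B + -1.05·ex + -0.84·ey = (-1.3294,1.4261)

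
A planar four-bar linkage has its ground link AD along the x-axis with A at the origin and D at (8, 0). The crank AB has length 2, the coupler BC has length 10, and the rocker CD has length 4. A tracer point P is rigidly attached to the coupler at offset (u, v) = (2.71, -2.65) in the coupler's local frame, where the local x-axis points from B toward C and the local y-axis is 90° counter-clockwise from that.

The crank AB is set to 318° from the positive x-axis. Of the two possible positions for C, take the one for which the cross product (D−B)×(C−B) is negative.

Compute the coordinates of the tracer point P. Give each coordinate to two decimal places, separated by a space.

A=(0,0), D=(8.00,0)
B = A + 2.00·(cos318°, sin318°) = (1.4863, -1.3383)
|BD| = 6.6498
circle(B,10.00) ∩ circle(D,4.00): a=9.6409, h=2.6558
  candidates: C₊=(10.3955,3.2034) cross=17.660; C₋=(11.4644,-1.9995) cross=-17.660
  mode - wants cross < 0 → take C=(11.4644,-1.9995) (cross=-17.660)
ex = (C−B)/|BC| = (0.9978,-0.0661); ey = (0.0661,0.9978)
P = B + 2.71·ex + -2.65·ey = (4.0151,-4.1617)

4.02 -4.16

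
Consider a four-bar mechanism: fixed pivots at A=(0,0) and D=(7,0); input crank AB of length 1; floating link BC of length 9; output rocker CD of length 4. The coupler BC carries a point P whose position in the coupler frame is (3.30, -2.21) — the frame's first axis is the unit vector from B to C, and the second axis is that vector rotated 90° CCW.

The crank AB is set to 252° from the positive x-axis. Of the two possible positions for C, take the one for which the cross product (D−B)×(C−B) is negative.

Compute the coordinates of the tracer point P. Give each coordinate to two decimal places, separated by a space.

2.12 -4.09

A=(0,0), D=(7.00,0)
B = A + 1.00·(cos252°, sin252°) = (-0.3090, -0.9511)
|BD| = 7.3706
circle(B,9.00) ∩ circle(D,4.00): a=8.0947, h=3.9339
  candidates: C₊=(7.2104,3.9945) cross=28.995; C₋=(8.2256,-3.8076) cross=-28.995
  mode - wants cross < 0 → take C=(8.2256,-3.8076) (cross=-28.995)
ex = (C−B)/|BC| = (0.9483,-0.3174); ey = (0.3174,0.9483)
P = B + 3.30·ex + -2.21·ey = (2.1189,-4.0942)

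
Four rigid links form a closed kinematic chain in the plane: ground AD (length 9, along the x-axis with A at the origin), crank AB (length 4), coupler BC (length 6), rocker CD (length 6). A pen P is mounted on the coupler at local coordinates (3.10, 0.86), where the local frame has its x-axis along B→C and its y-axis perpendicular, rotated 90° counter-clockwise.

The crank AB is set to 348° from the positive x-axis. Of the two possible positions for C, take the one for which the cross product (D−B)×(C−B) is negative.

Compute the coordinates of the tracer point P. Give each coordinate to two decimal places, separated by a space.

A=(0,0), D=(9.00,0)
B = A + 4.00·(cos348°, sin348°) = (3.9126, -0.8316)
|BD| = 5.1549
circle(B,6.00) ∩ circle(D,6.00): a=2.5775, h=5.4182
  candidates: C₊=(5.5822,4.9314) cross=27.930; C₋=(7.3304,-5.7630) cross=-27.930
  mode - wants cross < 0 → take C=(7.3304,-5.7630) (cross=-27.930)
ex = (C−B)/|BC| = (0.5696,-0.8219); ey = (0.8219,0.5696)
P = B + 3.10·ex + 0.86·ey = (6.3853,-2.8896)

6.39 -2.89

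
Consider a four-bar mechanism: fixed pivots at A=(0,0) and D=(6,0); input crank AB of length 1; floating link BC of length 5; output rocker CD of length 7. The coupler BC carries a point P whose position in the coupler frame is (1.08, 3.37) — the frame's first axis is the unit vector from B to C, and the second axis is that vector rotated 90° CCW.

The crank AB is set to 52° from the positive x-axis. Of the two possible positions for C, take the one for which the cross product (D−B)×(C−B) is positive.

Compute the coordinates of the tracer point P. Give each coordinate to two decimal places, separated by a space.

A=(0,0), D=(6.00,0)
B = A + 1.00·(cos52°, sin52°) = (0.6157, 0.7880)
|BD| = 5.4417
circle(B,5.00) ∩ circle(D,7.00): a=0.5157, h=4.9733
  candidates: C₊=(1.8461,5.6343) cross=27.063; C₋=(0.4057,-4.2076) cross=-27.063
  mode + wants cross > 0 → take C=(1.8461,5.6343) (cross=27.063)
ex = (C−B)/|BC| = (0.2461,0.9692); ey = (-0.9692,0.2461)
P = B + 1.08·ex + 3.37·ey = (-2.3849,2.6641)

-2.38 2.66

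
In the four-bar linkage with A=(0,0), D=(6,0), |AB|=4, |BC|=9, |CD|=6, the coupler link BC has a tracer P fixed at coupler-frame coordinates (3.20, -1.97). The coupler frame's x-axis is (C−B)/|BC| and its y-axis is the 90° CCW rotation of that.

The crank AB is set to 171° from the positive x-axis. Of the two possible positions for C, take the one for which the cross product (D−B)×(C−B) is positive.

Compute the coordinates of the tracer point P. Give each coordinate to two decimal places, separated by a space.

-0.19 0.70

A=(0,0), D=(6.00,0)
B = A + 4.00·(cos171°, sin171°) = (-3.9508, 0.6257)
|BD| = 9.9704
circle(B,9.00) ∩ circle(D,6.00): a=7.2419, h=5.3437
  candidates: C₊=(3.6122,5.5044) cross=53.279; C₋=(2.9415,-5.1619) cross=-53.279
  mode + wants cross > 0 → take C=(3.6122,5.5044) (cross=53.279)
ex = (C−B)/|BC| = (0.8403,0.5421); ey = (-0.5421,0.8403)
P = B + 3.20·ex + -1.97·ey = (-0.1938,0.7049)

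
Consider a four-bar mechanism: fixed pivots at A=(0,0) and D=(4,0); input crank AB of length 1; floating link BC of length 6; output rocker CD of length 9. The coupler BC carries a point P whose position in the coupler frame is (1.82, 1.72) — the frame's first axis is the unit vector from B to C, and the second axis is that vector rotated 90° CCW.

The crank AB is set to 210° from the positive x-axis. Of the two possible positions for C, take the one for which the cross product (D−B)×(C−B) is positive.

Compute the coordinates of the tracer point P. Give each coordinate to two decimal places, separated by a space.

A=(0,0), D=(4.00,0)
B = A + 1.00·(cos210°, sin210°) = (-0.8660, -0.5000)
|BD| = 4.8916
circle(B,6.00) ∩ circle(D,9.00): a=-2.1539, h=5.6001
  candidates: C₊=(-3.5810,4.8506) cross=27.394; C₋=(-2.4362,-6.2909) cross=-27.394
  mode + wants cross > 0 → take C=(-3.5810,4.8506) (cross=27.394)
ex = (C−B)/|BC| = (-0.4525,0.8918); ey = (-0.8918,-0.4525)
P = B + 1.82·ex + 1.72·ey = (-3.2234,0.3447)

-3.22 0.34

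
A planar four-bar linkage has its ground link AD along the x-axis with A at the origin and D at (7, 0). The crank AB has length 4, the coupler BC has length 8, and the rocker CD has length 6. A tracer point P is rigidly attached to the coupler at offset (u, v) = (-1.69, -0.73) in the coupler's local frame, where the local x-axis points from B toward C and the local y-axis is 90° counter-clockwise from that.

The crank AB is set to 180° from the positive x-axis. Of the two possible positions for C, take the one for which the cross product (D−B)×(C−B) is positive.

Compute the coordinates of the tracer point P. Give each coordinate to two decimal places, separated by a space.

A=(0,0), D=(7.00,0)
B = A + 4.00·(cos180°, sin180°) = (-4.0000, 0.0000)
|BD| = 11.0000
circle(B,8.00) ∩ circle(D,6.00): a=6.7727, h=4.2580
  candidates: C₊=(2.7727,4.2580) cross=46.837; C₋=(2.7727,-4.2580) cross=-46.837
  mode + wants cross > 0 → take C=(2.7727,4.2580) (cross=46.837)
ex = (C−B)/|BC| = (0.8466,0.5322); ey = (-0.5322,0.8466)
P = B + -1.69·ex + -0.73·ey = (-5.0422,-1.5175)

-5.04 -1.52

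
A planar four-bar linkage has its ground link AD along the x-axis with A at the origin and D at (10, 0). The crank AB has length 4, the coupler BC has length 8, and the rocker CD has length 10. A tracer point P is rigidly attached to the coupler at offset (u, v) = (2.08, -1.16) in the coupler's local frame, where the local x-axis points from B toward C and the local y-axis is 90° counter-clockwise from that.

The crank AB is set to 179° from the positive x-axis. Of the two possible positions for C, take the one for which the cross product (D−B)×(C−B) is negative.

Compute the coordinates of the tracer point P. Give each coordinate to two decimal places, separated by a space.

-3.34 -2.22

A=(0,0), D=(10.00,0)
B = A + 4.00·(cos179°, sin179°) = (-3.9994, 0.0698)
|BD| = 13.9996
circle(B,8.00) ∩ circle(D,10.00): a=5.7140, h=5.5991
  candidates: C₊=(1.7425,5.6403) cross=78.385; C₋=(1.6866,-5.5577) cross=-78.385
  mode - wants cross < 0 → take C=(1.6866,-5.5577) (cross=-78.385)
ex = (C−B)/|BC| = (0.7108,-0.7034); ey = (0.7034,0.7108)
P = B + 2.08·ex + -1.16·ey = (-3.3370,-2.2178)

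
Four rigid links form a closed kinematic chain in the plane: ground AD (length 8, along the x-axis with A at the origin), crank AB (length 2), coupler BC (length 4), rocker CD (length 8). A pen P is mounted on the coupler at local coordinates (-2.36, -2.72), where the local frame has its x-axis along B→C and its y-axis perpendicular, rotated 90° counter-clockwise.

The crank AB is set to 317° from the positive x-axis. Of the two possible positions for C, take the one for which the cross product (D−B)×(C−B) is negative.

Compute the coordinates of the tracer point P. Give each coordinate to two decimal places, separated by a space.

A=(0,0), D=(8.00,0)
B = A + 2.00·(cos317°, sin317°) = (1.4627, -1.3640)
|BD| = 6.6781
circle(B,4.00) ∩ circle(D,8.00): a=-0.2548, h=3.9919
  candidates: C₊=(0.3979,2.4917) cross=26.658; C₋=(2.0286,-5.3238) cross=-26.658
  mode - wants cross < 0 → take C=(2.0286,-5.3238) (cross=-26.658)
ex = (C−B)/|BC| = (0.1415,-0.9899); ey = (0.9899,0.1415)
P = B + -2.36·ex + -2.72·ey = (-1.5638,0.5875)

-1.56 0.59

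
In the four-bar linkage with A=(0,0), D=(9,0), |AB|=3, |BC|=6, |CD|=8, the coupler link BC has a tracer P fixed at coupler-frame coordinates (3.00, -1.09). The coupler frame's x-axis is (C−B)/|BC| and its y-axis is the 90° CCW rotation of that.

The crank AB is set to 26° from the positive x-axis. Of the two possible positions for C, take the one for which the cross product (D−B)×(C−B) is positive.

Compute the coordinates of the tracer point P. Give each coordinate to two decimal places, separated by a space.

4.82 3.70

A=(0,0), D=(9.00,0)
B = A + 3.00·(cos26°, sin26°) = (2.6964, 1.3151)
|BD| = 6.4393
circle(B,6.00) ∩ circle(D,8.00): a=1.0455, h=5.9082
  candidates: C₊=(4.9265,6.8853) cross=38.045; C₋=(2.5132,-4.6821) cross=-38.045
  mode + wants cross > 0 → take C=(4.9265,6.8853) (cross=38.045)
ex = (C−B)/|BC| = (0.3717,0.9284); ey = (-0.9284,0.3717)
P = B + 3.00·ex + -1.09·ey = (4.8234,3.6950)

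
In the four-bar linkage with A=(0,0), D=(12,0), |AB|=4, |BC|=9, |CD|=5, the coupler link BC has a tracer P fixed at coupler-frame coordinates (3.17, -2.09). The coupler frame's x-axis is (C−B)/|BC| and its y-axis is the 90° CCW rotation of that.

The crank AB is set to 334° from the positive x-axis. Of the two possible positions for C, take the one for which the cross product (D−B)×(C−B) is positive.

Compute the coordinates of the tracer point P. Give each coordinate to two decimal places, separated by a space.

7.32 -1.01

A=(0,0), D=(12.00,0)
B = A + 4.00·(cos334°, sin334°) = (3.5952, -1.7535)
|BD| = 8.5858
circle(B,9.00) ∩ circle(D,5.00): a=7.5541, h=4.8924
  candidates: C₊=(9.9909,4.5786) cross=42.005; C₋=(11.9892,-5.0000) cross=-42.005
  mode + wants cross > 0 → take C=(9.9909,4.5786) (cross=42.005)
ex = (C−B)/|BC| = (0.7106,0.7036); ey = (-0.7036,0.7106)
P = B + 3.17·ex + -2.09·ey = (7.3183,-1.0084)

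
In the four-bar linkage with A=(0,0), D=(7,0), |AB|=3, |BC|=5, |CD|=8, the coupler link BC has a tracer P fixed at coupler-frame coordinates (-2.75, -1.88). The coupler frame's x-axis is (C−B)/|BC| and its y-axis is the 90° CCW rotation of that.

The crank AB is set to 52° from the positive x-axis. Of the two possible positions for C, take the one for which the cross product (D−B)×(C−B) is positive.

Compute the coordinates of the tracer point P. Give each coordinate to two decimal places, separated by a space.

A=(0,0), D=(7.00,0)
B = A + 3.00·(cos52°, sin52°) = (1.8470, 2.3640)
|BD| = 5.6694
circle(B,5.00) ∩ circle(D,8.00): a=-0.6048, h=4.9633
  candidates: C₊=(3.3669,7.1274) cross=28.139; C₋=(-0.7723,-1.8950) cross=-28.139
  mode + wants cross > 0 → take C=(3.3669,7.1274) (cross=28.139)
ex = (C−B)/|BC| = (0.3040,0.9527); ey = (-0.9527,0.3040)
P = B + -2.75·ex + -1.88·ey = (2.8021,-0.8273)

2.80 -0.83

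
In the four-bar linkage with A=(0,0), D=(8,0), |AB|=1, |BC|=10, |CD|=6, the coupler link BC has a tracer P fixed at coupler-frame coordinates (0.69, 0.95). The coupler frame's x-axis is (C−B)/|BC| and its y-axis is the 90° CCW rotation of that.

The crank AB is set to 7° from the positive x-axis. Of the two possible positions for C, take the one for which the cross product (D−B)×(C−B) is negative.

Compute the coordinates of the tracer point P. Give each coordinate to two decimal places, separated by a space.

2.12 0.46

A=(0,0), D=(8.00,0)
B = A + 1.00·(cos7°, sin7°) = (0.9925, 0.1219)
|BD| = 7.0085
circle(B,10.00) ∩ circle(D,6.00): a=8.0701, h=5.9053
  candidates: C₊=(9.1641,5.8860) cross=41.388; C₋=(8.9588,-5.9229) cross=-41.388
  mode - wants cross < 0 → take C=(8.9588,-5.9229) (cross=-41.388)
ex = (C−B)/|BC| = (0.7966,-0.6045); ey = (0.6045,0.7966)
P = B + 0.69·ex + 0.95·ey = (2.1165,0.4616)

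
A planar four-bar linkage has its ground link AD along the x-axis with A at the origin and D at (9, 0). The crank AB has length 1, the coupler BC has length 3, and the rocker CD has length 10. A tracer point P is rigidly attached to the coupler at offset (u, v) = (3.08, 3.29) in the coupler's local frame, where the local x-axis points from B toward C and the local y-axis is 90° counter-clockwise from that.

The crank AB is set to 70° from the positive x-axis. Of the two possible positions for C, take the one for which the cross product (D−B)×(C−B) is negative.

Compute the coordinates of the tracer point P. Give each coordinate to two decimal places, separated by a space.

2.16 -3.18

A=(0,0), D=(9.00,0)
B = A + 1.00·(cos70°, sin70°) = (0.3420, 0.9397)
|BD| = 8.7088
circle(B,3.00) ∩ circle(D,10.00): a=-0.8702, h=2.8710
  candidates: C₊=(-0.2133,3.8879) cross=25.003; C₋=(-0.8329,-1.8207) cross=-25.003
  mode - wants cross < 0 → take C=(-0.8329,-1.8207) (cross=-25.003)
ex = (C−B)/|BC| = (-0.3916,-0.9201); ey = (0.9201,-0.3916)
P = B + 3.08·ex + 3.29·ey = (2.1630,-3.1827)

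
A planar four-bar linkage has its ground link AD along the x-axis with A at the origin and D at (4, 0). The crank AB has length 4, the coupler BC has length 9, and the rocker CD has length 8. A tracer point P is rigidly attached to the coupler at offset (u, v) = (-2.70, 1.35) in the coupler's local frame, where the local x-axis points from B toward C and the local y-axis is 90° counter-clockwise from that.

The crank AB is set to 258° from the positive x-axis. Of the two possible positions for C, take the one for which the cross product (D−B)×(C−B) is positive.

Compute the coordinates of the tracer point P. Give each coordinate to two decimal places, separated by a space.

A=(0,0), D=(4.00,0)
B = A + 4.00·(cos258°, sin258°) = (-0.8316, -3.9126)
|BD| = 6.2172
circle(B,9.00) ∩ circle(D,8.00): a=4.4758, h=7.8082
  candidates: C₊=(-2.2672,4.9722) cross=48.545; C₋=(7.5605,-7.1640) cross=-48.545
  mode + wants cross > 0 → take C=(-2.2672,4.9722) (cross=48.545)
ex = (C−B)/|BC| = (-0.1595,0.9872); ey = (-0.9872,-0.1595)
P = B + -2.70·ex + 1.35·ey = (-1.7337,-6.7934)

-1.73 -6.79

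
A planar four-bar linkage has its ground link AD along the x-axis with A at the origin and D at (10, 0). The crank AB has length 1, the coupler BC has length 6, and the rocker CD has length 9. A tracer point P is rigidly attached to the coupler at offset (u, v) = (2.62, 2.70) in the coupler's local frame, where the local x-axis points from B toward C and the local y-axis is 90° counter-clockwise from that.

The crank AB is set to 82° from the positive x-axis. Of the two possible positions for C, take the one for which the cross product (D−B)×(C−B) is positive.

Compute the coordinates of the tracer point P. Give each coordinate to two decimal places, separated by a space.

A=(0,0), D=(10.00,0)
B = A + 1.00·(cos82°, sin82°) = (0.1392, 0.9903)
|BD| = 9.9104
circle(B,6.00) ∩ circle(D,9.00): a=2.6849, h=5.3658
  candidates: C₊=(3.3468,6.0609) cross=53.177; C₋=(2.2745,-4.6169) cross=-53.177
  mode + wants cross > 0 → take C=(3.3468,6.0609) (cross=53.177)
ex = (C−B)/|BC| = (0.5346,0.8451); ey = (-0.8451,0.5346)
P = B + 2.62·ex + 2.70·ey = (-0.7420,4.6479)

-0.74 4.65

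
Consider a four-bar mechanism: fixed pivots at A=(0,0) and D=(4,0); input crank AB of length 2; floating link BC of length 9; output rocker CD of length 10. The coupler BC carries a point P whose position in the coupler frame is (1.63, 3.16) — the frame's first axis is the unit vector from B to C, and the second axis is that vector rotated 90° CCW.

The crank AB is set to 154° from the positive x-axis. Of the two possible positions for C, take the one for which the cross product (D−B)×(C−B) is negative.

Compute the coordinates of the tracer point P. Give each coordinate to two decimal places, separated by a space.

A=(0,0), D=(4.00,0)
B = A + 2.00·(cos154°, sin154°) = (-1.7976, 0.8767)
|BD| = 5.8635
circle(B,9.00) ∩ circle(D,10.00): a=1.3116, h=8.9039
  candidates: C₊=(0.8306,9.4845) cross=52.208; C₋=(-1.8321,-8.1232) cross=-52.208
  mode - wants cross < 0 → take C=(-1.8321,-8.1232) (cross=-52.208)
ex = (C−B)/|BC| = (-0.0038,-1.0000); ey = (1.0000,-0.0038)
P = B + 1.63·ex + 3.16·ey = (1.3561,-0.7654)

1.36 -0.77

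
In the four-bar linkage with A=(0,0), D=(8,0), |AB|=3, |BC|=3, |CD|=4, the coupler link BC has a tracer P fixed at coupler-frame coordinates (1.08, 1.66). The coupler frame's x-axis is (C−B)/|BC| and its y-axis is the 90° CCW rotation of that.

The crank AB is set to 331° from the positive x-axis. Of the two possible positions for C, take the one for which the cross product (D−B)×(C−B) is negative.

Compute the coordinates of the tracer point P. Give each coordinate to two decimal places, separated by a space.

4.37 -0.52

A=(0,0), D=(8.00,0)
B = A + 3.00·(cos331°, sin331°) = (2.6239, -1.4544)
|BD| = 5.5694
circle(B,3.00) ∩ circle(D,4.00): a=2.1563, h=2.0858
  candidates: C₊=(4.1606,1.1221) cross=11.617; C₋=(5.2500,-2.9047) cross=-11.617
  mode - wants cross < 0 → take C=(5.2500,-2.9047) (cross=-11.617)
ex = (C−B)/|BC| = (0.8754,-0.4834); ey = (0.4834,0.8754)
P = B + 1.08·ex + 1.66·ey = (4.3718,-0.5234)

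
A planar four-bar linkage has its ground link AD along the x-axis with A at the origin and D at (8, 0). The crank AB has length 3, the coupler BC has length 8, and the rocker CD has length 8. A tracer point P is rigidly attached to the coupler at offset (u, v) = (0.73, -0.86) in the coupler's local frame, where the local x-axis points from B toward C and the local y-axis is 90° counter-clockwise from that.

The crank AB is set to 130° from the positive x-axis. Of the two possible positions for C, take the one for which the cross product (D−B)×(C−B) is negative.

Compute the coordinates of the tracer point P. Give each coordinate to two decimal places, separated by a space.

-2.37 1.26

A=(0,0), D=(8.00,0)
B = A + 3.00·(cos130°, sin130°) = (-1.9284, 2.2981)
|BD| = 10.1909
circle(B,8.00) ∩ circle(D,8.00): a=5.0954, h=6.1674
  candidates: C₊=(4.4266,7.1576) cross=62.851; C₋=(1.6450,-4.8594) cross=-62.851
  mode - wants cross < 0 → take C=(1.6450,-4.8594) (cross=-62.851)
ex = (C−B)/|BC| = (0.4467,-0.8947); ey = (0.8947,0.4467)
P = B + 0.73·ex + -0.86·ey = (-2.3717,1.2609)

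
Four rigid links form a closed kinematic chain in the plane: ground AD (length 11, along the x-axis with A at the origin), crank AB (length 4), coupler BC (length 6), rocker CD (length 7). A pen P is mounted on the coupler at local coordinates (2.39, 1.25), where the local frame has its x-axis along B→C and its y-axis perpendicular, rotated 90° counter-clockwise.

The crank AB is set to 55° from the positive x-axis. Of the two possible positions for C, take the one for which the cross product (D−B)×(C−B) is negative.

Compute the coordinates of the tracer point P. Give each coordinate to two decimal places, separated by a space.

4.30 1.48

A=(0,0), D=(11.00,0)
B = A + 4.00·(cos55°, sin55°) = (2.2943, 3.2766)
|BD| = 9.3019
circle(B,6.00) ∩ circle(D,7.00): a=3.9522, h=4.5145
  candidates: C₊=(7.5834,6.1096) cross=41.993; C₋=(4.4029,-2.3407) cross=-41.993
  mode - wants cross < 0 → take C=(4.4029,-2.3407) (cross=-41.993)
ex = (C−B)/|BC| = (0.3514,-0.9362); ey = (0.9362,0.3514)
P = B + 2.39·ex + 1.25·ey = (4.3045,1.4784)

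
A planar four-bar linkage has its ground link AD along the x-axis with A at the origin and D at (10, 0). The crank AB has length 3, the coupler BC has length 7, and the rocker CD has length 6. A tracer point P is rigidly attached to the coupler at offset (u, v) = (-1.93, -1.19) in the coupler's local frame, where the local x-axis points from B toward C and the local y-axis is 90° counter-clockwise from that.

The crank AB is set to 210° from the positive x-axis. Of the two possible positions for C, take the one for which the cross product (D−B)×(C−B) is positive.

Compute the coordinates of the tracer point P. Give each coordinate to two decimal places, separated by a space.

-4.05 -3.24

A=(0,0), D=(10.00,0)
B = A + 3.00·(cos210°, sin210°) = (-2.5981, -1.5000)
|BD| = 12.6871
circle(B,7.00) ∩ circle(D,6.00): a=6.8559, h=1.4132
  candidates: C₊=(4.0426,0.7139) cross=17.929; C₋=(4.3768,-2.0927) cross=-17.929
  mode + wants cross > 0 → take C=(4.0426,0.7139) (cross=17.929)
ex = (C−B)/|BC| = (0.9487,0.3163); ey = (-0.3163,0.9487)
P = B + -1.93·ex + -1.19·ey = (-4.0527,-3.2393)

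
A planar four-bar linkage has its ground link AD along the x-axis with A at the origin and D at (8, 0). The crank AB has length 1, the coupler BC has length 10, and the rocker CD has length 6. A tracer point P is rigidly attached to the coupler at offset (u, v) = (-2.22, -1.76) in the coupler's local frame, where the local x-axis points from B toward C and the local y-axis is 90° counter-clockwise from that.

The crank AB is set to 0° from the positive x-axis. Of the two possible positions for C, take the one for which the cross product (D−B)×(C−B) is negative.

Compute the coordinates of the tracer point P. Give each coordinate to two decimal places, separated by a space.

A=(0,0), D=(8.00,0)
B = A + 1.00·(cos0°, sin0°) = (1.0000, 0.0000)
|BD| = 7.0000
circle(B,10.00) ∩ circle(D,6.00): a=8.0714, h=5.9036
  candidates: C₊=(9.0714,5.9036) cross=41.325; C₋=(9.0714,-5.9036) cross=-41.325
  mode - wants cross < 0 → take C=(9.0714,-5.9036) (cross=-41.325)
ex = (C−B)/|BC| = (0.8071,-0.5904); ey = (0.5904,0.8071)
P = B + -2.22·ex + -1.76·ey = (-1.8309,-0.1100)

-1.83 -0.11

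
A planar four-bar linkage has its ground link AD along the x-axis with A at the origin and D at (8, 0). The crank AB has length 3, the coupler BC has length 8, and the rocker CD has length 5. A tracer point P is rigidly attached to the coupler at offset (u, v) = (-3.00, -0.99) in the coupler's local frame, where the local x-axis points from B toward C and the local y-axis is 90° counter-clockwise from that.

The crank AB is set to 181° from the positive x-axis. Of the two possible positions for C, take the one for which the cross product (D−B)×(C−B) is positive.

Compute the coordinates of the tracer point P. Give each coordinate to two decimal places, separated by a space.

A=(0,0), D=(8.00,0)
B = A + 3.00·(cos181°, sin181°) = (-2.9995, -0.0524)
|BD| = 10.9997
circle(B,8.00) ∩ circle(D,5.00): a=7.2726, h=3.3330
  candidates: C₊=(4.2571,3.3152) cross=36.662; C₋=(4.2889,-3.3507) cross=-36.662
  mode + wants cross > 0 → take C=(4.2571,3.3152) (cross=36.662)
ex = (C−B)/|BC| = (0.9071,0.4210); ey = (-0.4210,0.9071)
P = B + -3.00·ex + -0.99·ey = (-5.3041,-2.2132)

-5.30 -2.21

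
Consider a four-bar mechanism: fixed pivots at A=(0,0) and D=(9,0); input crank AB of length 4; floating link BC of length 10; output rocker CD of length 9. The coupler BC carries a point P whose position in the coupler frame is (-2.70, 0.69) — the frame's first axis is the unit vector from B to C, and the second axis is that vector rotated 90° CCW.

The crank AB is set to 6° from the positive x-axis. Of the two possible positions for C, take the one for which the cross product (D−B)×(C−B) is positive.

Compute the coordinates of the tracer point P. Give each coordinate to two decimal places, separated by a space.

A=(0,0), D=(9.00,0)
B = A + 4.00·(cos6°, sin6°) = (3.9781, 0.4181)
|BD| = 5.0393
circle(B,10.00) ∩ circle(D,9.00): a=4.4048, h=8.9776
  candidates: C₊=(9.1126,8.9993) cross=45.241; C₋=(7.6229,-8.8940) cross=-45.241
  mode + wants cross > 0 → take C=(9.1126,8.9993) (cross=45.241)
ex = (C−B)/|BC| = (0.5135,0.8581); ey = (-0.8581,0.5135)
P = B + -2.70·ex + 0.69·ey = (1.9997,-1.5445)

2.00 -1.54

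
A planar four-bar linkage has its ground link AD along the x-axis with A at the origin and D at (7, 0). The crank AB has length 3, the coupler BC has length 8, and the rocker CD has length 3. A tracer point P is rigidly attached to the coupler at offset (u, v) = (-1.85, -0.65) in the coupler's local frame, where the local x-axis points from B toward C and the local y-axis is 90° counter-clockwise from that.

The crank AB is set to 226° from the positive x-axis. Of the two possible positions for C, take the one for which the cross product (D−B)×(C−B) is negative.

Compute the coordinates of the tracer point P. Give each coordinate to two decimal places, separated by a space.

-3.98 -2.66

A=(0,0), D=(7.00,0)
B = A + 3.00·(cos226°, sin226°) = (-2.0840, -2.1580)
|BD| = 9.3368
circle(B,8.00) ∩ circle(D,3.00): a=7.6137, h=2.4558
  candidates: C₊=(4.7560,1.9911) cross=22.930; C₋=(5.8912,-2.7876) cross=-22.930
  mode - wants cross < 0 → take C=(5.8912,-2.7876) (cross=-22.930)
ex = (C−B)/|BC| = (0.9969,-0.0787); ey = (0.0787,0.9969)
P = B + -1.85·ex + -0.65·ey = (-3.9794,-2.6604)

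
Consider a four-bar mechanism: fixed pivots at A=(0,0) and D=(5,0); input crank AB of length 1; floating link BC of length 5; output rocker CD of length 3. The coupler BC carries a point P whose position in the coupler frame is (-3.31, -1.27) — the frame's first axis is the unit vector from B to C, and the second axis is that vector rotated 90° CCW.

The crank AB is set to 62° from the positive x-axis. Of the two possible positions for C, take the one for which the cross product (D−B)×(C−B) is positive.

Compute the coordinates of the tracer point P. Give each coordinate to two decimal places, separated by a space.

A=(0,0), D=(5.00,0)
B = A + 1.00·(cos62°, sin62°) = (0.4695, 0.8829)
|BD| = 4.6158
circle(B,5.00) ∩ circle(D,3.00): a=4.0411, h=2.9444
  candidates: C₊=(4.9992,3.0000) cross=13.591; C₋=(3.8727,-2.7801) cross=-13.591
  mode + wants cross > 0 → take C=(4.9992,3.0000) (cross=13.591)
ex = (C−B)/|BC| = (0.9059,0.4234); ey = (-0.4234,0.9059)
P = B + -3.31·ex + -1.27·ey = (-1.9915,-1.6691)

-1.99 -1.67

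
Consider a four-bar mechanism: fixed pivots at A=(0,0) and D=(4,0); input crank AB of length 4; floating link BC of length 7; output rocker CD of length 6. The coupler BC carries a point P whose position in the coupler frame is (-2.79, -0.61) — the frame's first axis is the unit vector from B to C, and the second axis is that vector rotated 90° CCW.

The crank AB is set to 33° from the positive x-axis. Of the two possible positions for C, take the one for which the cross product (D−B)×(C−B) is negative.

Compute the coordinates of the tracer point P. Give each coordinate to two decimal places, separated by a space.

A=(0,0), D=(4.00,0)
B = A + 4.00·(cos33°, sin33°) = (3.3547, 2.1786)
|BD| = 2.2721
circle(B,7.00) ∩ circle(D,6.00): a=3.9968, h=5.7468
  candidates: C₊=(10.0000,-0.0215) cross=13.057; C₋=(-1.0203,-3.2858) cross=-13.057
  mode - wants cross < 0 → take C=(-1.0203,-3.2858) (cross=-13.057)
ex = (C−B)/|BC| = (-0.6250,-0.7806); ey = (0.7806,-0.6250)
P = B + -2.79·ex + -0.61·ey = (4.6222,4.7378)

4.62 4.74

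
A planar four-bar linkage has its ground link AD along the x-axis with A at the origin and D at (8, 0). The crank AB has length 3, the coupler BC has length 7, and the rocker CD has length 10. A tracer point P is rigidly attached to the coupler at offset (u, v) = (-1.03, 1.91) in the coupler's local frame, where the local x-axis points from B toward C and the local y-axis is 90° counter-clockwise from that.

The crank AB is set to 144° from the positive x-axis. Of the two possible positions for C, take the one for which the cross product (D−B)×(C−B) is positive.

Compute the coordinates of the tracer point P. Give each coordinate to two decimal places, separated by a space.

-4.59 1.97

A=(0,0), D=(8.00,0)
B = A + 3.00·(cos144°, sin144°) = (-2.4271, 1.7634)
|BD| = 10.5751
circle(B,7.00) ∩ circle(D,10.00): a=2.8762, h=6.3818
  candidates: C₊=(1.4730,7.5762) cross=67.488; C₋=(-0.6552,-5.0087) cross=-67.488
  mode + wants cross > 0 → take C=(1.4730,7.5762) (cross=67.488)
ex = (C−B)/|BC| = (0.5572,0.8304); ey = (-0.8304,0.5572)
P = B + -1.03·ex + 1.91·ey = (-4.5870,1.9722)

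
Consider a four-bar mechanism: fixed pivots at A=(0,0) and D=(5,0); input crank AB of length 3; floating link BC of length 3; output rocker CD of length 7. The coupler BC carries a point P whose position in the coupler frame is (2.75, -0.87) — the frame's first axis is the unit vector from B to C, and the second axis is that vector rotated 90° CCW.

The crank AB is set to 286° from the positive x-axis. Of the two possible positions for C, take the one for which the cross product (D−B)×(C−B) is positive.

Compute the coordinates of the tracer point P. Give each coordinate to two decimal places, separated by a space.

-1.21 -0.85

A=(0,0), D=(5.00,0)
B = A + 3.00·(cos286°, sin286°) = (0.8269, -2.8838)
|BD| = 5.0726
circle(B,3.00) ∩ circle(D,7.00): a=-1.4065, h=2.6499
  candidates: C₊=(-1.8366,-1.5034) cross=13.442; C₋=(1.1763,-5.8634) cross=-13.442
  mode + wants cross > 0 → take C=(-1.8366,-1.5034) (cross=13.442)
ex = (C−B)/|BC| = (-0.8879,0.4601); ey = (-0.4601,-0.8879)
P = B + 2.75·ex + -0.87·ey = (-1.2144,-0.8460)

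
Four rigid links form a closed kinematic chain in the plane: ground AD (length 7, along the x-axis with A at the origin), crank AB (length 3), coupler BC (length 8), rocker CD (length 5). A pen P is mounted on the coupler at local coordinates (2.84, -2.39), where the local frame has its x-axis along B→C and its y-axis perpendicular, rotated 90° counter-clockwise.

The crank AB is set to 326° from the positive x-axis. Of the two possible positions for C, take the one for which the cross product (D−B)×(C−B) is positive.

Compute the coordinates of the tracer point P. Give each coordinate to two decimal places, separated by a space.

6.05 -0.62

A=(0,0), D=(7.00,0)
B = A + 3.00·(cos326°, sin326°) = (2.4871, -1.6776)
|BD| = 4.8146
circle(B,8.00) ∩ circle(D,5.00): a=6.4575, h=4.7224
  candidates: C₊=(6.8945,4.9989) cross=22.736; C₋=(10.1854,-3.8540) cross=-22.736
  mode + wants cross > 0 → take C=(6.8945,4.9989) (cross=22.736)
ex = (C−B)/|BC| = (0.5509,0.8346); ey = (-0.8346,0.5509)
P = B + 2.84·ex + -2.39·ey = (6.0463,-0.6241)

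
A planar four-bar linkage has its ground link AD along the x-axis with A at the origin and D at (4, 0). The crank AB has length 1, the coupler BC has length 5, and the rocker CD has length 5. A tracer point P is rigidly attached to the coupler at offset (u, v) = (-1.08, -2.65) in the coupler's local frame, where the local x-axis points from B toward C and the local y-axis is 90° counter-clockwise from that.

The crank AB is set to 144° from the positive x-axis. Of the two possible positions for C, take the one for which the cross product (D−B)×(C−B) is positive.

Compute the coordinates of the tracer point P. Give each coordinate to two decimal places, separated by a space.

0.70 -1.84

A=(0,0), D=(4.00,0)
B = A + 1.00·(cos144°, sin144°) = (-0.8090, 0.5878)
|BD| = 4.8448
circle(B,5.00) ∩ circle(D,5.00): a=2.4224, h=4.3740
  candidates: C₊=(2.1262,4.6356) cross=21.191; C₋=(1.0648,-4.0478) cross=-21.191
  mode + wants cross > 0 → take C=(2.1262,4.6356) (cross=21.191)
ex = (C−B)/|BC| = (0.5870,0.8096); ey = (-0.8096,0.5870)
P = B + -1.08·ex + -2.65·ey = (0.7023,-1.8422)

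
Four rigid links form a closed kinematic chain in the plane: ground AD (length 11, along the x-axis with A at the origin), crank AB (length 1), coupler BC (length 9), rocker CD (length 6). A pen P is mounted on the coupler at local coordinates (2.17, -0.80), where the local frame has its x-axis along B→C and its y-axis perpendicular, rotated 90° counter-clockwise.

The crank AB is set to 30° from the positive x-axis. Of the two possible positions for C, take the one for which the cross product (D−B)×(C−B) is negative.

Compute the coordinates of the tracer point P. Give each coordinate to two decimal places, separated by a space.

2.06 -1.48

A=(0,0), D=(11.00,0)
B = A + 1.00·(cos30°, sin30°) = (0.8660, 0.5000)
|BD| = 10.1463
circle(B,9.00) ∩ circle(D,6.00): a=7.2907, h=5.2769
  candidates: C₊=(8.4079,5.4112) cross=53.541; C₋=(7.8878,-5.1298) cross=-53.541
  mode - wants cross < 0 → take C=(7.8878,-5.1298) (cross=-53.541)
ex = (C−B)/|BC| = (0.7802,-0.6255); ey = (0.6255,0.7802)
P = B + 2.17·ex + -0.80·ey = (2.0586,-1.4816)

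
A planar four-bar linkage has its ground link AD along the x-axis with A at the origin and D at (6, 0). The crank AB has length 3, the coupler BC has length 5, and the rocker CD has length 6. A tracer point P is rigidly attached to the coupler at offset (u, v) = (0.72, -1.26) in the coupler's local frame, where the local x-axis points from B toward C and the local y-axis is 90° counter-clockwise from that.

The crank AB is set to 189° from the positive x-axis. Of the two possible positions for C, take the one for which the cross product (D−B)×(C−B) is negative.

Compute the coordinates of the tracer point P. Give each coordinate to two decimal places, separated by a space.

A=(0,0), D=(6.00,0)
B = A + 3.00·(cos189°, sin189°) = (-2.9631, -0.4693)
|BD| = 8.9753
circle(B,5.00) ∩ circle(D,6.00): a=3.8749, h=3.1600
  candidates: C₊=(0.7413,2.8889) cross=28.362; C₋=(1.0717,-3.4223) cross=-28.362
  mode - wants cross < 0 → take C=(1.0717,-3.4223) (cross=-28.362)
ex = (C−B)/|BC| = (0.8070,-0.5906); ey = (0.5906,0.8070)
P = B + 0.72·ex + -1.26·ey = (-3.1262,-1.9113)

-3.13 -1.91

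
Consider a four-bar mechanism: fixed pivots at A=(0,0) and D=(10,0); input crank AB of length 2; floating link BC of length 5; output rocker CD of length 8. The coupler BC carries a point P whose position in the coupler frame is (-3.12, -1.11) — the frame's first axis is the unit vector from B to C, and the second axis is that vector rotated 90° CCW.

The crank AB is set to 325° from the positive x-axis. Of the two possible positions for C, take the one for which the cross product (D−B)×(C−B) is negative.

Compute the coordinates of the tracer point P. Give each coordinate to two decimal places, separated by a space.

A=(0,0), D=(10.00,0)
B = A + 2.00·(cos325°, sin325°) = (1.6383, -1.1472)
|BD| = 8.4400
circle(B,5.00) ∩ circle(D,8.00): a=1.9096, h=4.6210
  candidates: C₊=(2.9021,3.6905) cross=39.001; C₋=(4.1582,-5.4657) cross=-39.001
  mode - wants cross < 0 → take C=(4.1582,-5.4657) (cross=-39.001)
ex = (C−B)/|BC| = (0.5040,-0.8637); ey = (0.8637,0.5040)
P = B + -3.12·ex + -1.11·ey = (-0.8929,0.9882)

-0.89 0.99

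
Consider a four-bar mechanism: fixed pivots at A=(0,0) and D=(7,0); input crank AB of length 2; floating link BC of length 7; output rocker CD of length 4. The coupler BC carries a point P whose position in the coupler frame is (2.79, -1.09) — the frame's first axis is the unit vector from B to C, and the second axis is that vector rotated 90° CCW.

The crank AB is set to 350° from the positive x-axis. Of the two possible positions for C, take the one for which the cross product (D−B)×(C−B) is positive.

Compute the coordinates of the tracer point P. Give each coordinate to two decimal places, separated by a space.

A=(0,0), D=(7.00,0)
B = A + 2.00·(cos350°, sin350°) = (1.9696, -0.3473)
|BD| = 5.0424
circle(B,7.00) ∩ circle(D,4.00): a=5.7935, h=3.9288
  candidates: C₊=(7.4787,3.9713) cross=19.811; C₋=(8.0199,-3.8678) cross=-19.811
  mode + wants cross > 0 → take C=(7.4787,3.9713) (cross=19.811)
ex = (C−B)/|BC| = (0.7870,0.6169); ey = (-0.6169,0.7870)
P = B + 2.79·ex + -1.09·ey = (4.8378,0.5161)

4.84 0.52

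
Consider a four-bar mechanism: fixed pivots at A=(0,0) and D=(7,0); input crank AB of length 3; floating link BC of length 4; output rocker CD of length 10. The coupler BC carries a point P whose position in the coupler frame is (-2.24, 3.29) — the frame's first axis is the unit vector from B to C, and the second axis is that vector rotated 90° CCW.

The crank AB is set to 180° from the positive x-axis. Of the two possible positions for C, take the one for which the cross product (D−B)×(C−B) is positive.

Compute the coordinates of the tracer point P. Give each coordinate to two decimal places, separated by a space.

-6.67 -1.54

A=(0,0), D=(7.00,0)
B = A + 3.00·(cos180°, sin180°) = (-3.0000, 0.0000)
|BD| = 10.0000
circle(B,4.00) ∩ circle(D,10.00): a=0.8000, h=3.9192
  candidates: C₊=(-2.2000,3.9192) cross=39.192; C₋=(-2.2000,-3.9192) cross=-39.192
  mode + wants cross > 0 → take C=(-2.2000,3.9192) (cross=39.192)
ex = (C−B)/|BC| = (0.2000,0.9798); ey = (-0.9798,0.2000)
P = B + -2.24·ex + 3.29·ey = (-6.6715,-1.5367)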